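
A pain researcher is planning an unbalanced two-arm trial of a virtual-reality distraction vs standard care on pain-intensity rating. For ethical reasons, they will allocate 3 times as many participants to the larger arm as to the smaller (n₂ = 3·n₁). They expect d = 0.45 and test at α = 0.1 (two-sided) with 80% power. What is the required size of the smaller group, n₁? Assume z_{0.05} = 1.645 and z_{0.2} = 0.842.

With allocation ratio k = n₂/n₁ = 3, Var(x̄₁−x̄₂) = σ²(1/n₁ + 1/(k·n₁)) = σ²·(k+1)/(k·n₁).
So n₁ = (1 + 1/k)·((z_{α/2} + z_β)/d)² = 1.333 × (2.487/0.45)².
n₁ = 1.333 × 30.54 = 40.7.
Round up: n₁ = 41, giving n₂ = 3 × 41 = 123.

n₁ = 41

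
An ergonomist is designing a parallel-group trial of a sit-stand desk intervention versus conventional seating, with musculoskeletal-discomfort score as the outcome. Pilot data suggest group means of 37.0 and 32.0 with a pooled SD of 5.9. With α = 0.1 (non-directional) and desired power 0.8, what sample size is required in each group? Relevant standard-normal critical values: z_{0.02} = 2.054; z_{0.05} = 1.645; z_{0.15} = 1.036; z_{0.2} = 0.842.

Cohen's d = |M₁ − M₂| / SD_pooled = |37.0 − 32.0| / 5.9 = 5.0 / 5.9 = 0.847.
For two independent groups with equal n: n = 2·((z_{α/2} + z_β) / d)².
z_{α/2} + z_β = 1.645 + 0.842 = 2.487.
n = 2 × (2.487 / 0.847)² = 2 × 2.936² = 2 × 8.62 = 17.2.
Round up to the next whole participant.

n = 18 per group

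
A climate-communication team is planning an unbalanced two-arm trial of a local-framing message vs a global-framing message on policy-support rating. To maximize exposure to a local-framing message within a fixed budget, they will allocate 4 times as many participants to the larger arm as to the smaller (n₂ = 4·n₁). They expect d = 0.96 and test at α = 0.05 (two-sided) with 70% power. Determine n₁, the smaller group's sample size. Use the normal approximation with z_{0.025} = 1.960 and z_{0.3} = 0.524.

With allocation ratio k = n₂/n₁ = 4, Var(x̄₁−x̄₂) = σ²(1/n₁ + 1/(k·n₁)) = σ²·(k+1)/(k·n₁).
So n₁ = (1 + 1/k)·((z_{α/2} + z_β)/d)² = 1.250 × (2.484/0.96)².
n₁ = 1.250 × 6.70 = 8.4.
Round up: n₁ = 9, giving n₂ = 4 × 9 = 36.

n₁ = 9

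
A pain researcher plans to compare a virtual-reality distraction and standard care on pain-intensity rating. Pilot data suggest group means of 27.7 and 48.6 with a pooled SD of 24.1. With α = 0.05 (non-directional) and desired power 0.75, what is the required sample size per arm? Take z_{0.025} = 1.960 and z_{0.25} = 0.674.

Cohen's d = |M₁ − M₂| / SD_pooled = |27.7 − 48.6| / 24.1 = 20.9 / 24.1 = 0.867.
For two independent groups with equal n: n = 2·((z_{α/2} + z_β) / d)².
z_{α/2} + z_β = 1.960 + 0.674 = 2.634.
n = 2 × (2.634 / 0.867)² = 2 × 3.038² = 2 × 9.23 = 18.5.
Round up to the next whole participant.

n = 19 per group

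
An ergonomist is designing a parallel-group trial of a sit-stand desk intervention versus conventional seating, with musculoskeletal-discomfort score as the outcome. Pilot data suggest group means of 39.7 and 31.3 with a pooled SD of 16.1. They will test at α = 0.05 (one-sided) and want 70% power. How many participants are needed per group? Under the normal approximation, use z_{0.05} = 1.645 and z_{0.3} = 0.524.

n = 35 per group

Cohen's d = |M₁ − M₂| / SD_pooled = |39.7 − 31.3| / 16.1 = 8.4 / 16.1 = 0.522.
For two independent groups with equal n: n = 2·((z_{α} + z_β) / d)².
z_{α} + z_β = 1.645 + 0.524 = 2.169.
n = 2 × (2.169 / 0.522)² = 2 × 4.155² = 2 × 17.27 = 34.5.
Round up to the next whole participant.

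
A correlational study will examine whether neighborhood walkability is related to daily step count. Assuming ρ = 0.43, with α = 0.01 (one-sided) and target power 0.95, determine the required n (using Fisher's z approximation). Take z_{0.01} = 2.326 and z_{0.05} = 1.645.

Fisher's z: C = ½·ln((1+r)/(1−r)) = ½·ln(2.5088) = 0.4599.
n = ((z_{α} + z_β)/C)² + 3.
(2.326 + 1.645) / 0.4599 = 3.971 / 0.4599 = 8.634.
n = 8.634² + 3 = 74.55 + 3 = 77.6.
Round up.

n = 78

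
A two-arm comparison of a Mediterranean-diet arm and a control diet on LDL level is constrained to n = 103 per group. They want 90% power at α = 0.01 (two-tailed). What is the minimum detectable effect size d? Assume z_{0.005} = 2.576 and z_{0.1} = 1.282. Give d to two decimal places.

d_min ≈ 0.54

For two independent groups of n = 103 each: d_min = (z_{α/2} + z_β)·√(2/n).
z-sum = 2.576 + 1.282 = 3.858.
d_min = 3.858 × √(2/103) = 3.858 × 0.1393 = 0.538.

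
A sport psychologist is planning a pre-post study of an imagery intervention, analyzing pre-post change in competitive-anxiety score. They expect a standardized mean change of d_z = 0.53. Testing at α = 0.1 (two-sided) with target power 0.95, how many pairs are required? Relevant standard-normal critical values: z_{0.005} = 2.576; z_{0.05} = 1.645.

n = 39 pairs

For a paired (one-sample on differences) test: n = ((z_{α/2} + z_β) / d)².
z_{α/2} + z_β = 1.645 + 1.645 = 3.290.
n = (3.290 / 0.53)² = 6.208² = 38.53.
Round up.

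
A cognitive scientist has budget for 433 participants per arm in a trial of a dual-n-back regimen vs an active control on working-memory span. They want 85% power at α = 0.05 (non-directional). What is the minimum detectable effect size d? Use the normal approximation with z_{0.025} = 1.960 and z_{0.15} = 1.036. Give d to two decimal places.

d_min ≈ 0.20

For two independent groups of n = 433 each: d_min = (z_{α/2} + z_β)·√(2/n).
z-sum = 1.960 + 1.036 = 2.996.
d_min = 2.996 × √(2/433) = 2.996 × 0.0680 = 0.204.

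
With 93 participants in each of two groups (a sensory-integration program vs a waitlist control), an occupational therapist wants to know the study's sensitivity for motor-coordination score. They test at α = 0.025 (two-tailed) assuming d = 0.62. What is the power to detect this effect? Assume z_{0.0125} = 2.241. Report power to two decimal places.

power ≈ 0.98

For two equal groups, power = Φ(d·√(n/2) − z_{α/2}).
d·√(n/2) = 0.62 × √(93/2) = 0.62 × 6.819 = 4.228.
z_β = 4.228 − 2.241 = 1.987.
Power = Φ(1.987) = 0.977.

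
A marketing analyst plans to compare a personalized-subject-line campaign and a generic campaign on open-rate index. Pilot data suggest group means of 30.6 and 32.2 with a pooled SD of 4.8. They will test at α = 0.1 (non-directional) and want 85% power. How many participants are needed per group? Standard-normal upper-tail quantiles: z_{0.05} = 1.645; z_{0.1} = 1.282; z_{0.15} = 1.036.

n = 130 per group

Cohen's d = |M₁ − M₂| / SD_pooled = |30.6 − 32.2| / 4.8 = 1.6 / 4.8 = 0.333.
For two independent groups with equal n: n = 2·((z_{α/2} + z_β) / d)².
z_{α/2} + z_β = 1.645 + 1.036 = 2.681.
n = 2 × (2.681 / 0.333)² = 2 × 8.051² = 2 × 64.82 = 129.6.
Round up to the next whole participant.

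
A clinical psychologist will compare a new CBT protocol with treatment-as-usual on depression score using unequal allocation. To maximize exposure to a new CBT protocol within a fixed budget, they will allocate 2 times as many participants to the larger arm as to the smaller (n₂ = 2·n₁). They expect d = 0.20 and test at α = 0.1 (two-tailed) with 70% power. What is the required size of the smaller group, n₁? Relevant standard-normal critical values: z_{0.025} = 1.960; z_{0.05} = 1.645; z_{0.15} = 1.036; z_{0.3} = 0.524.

With allocation ratio k = n₂/n₁ = 2, Var(x̄₁−x̄₂) = σ²(1/n₁ + 1/(k·n₁)) = σ²·(k+1)/(k·n₁).
So n₁ = (1 + 1/k)·((z_{α/2} + z_β)/d)² = 1.500 × (2.169/0.20)².
n₁ = 1.500 × 117.61 = 176.4.
Round up: n₁ = 177, giving n₂ = 2 × 177 = 354.

n₁ = 177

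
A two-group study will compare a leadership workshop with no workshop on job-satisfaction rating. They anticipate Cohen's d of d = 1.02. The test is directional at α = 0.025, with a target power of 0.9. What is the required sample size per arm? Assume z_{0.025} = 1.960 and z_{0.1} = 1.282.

n = 21 per group

For two independent groups with equal n: n = 2·((z_{α} + z_β) / d)².
z_{α} + z_β = 1.960 + 1.282 = 3.242.
n = 2 × (3.242 / 1.02)² = 2 × 3.178² = 2 × 10.10 = 20.2.
Round up to the next whole participant.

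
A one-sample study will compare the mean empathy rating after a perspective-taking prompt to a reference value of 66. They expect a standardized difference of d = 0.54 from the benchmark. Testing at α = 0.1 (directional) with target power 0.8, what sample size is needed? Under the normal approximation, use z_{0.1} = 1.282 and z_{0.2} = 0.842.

For a one-sample test: n = ((z_{α} + z_β) / d)².
z_{α} + z_β = 1.282 + 0.842 = 2.124.
n = (2.124 / 0.54)² = 3.933² = 15.47.
Round up.

n = 16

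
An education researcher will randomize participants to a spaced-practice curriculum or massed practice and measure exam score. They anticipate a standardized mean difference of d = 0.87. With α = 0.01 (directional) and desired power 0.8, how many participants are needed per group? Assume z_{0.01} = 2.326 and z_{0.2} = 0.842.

n = 27 per group

For two independent groups with equal n: n = 2·((z_{α} + z_β) / d)².
z_{α} + z_β = 2.326 + 0.842 = 3.168.
n = 2 × (3.168 / 0.87)² = 2 × 3.641² = 2 × 13.26 = 26.5.
Round up to the next whole participant.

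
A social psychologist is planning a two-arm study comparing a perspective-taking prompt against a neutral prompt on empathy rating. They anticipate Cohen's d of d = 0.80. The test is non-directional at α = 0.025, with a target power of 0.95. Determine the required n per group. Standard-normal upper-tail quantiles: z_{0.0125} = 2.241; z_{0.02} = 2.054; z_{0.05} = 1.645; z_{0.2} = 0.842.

n = 48 per group

For two independent groups with equal n: n = 2·((z_{α/2} + z_β) / d)².
z_{α/2} + z_β = 2.241 + 1.645 = 3.886.
n = 2 × (3.886 / 0.80)² = 2 × 4.857² = 2 × 23.60 = 47.2.
Round up to the next whole participant.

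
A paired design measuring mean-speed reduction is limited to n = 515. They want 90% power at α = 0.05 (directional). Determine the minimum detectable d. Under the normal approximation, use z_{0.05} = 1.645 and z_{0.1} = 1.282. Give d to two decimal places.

For a single sample (or paired design) of n = 515: d_min = (z_{α} + z_β)/√n.
z-sum = 1.645 + 1.282 = 2.927.
d_min = 2.927 / √515 = 2.927 / 22.694 = 0.129.

d_min ≈ 0.13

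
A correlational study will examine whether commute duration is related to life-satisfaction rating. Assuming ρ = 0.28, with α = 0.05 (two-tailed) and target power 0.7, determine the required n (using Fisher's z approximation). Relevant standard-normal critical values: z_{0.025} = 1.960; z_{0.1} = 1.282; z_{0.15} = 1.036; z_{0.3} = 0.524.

n = 78

Fisher's z: C = ½·ln((1+r)/(1−r)) = ½·ln(1.7778) = 0.2877.
n = ((z_{α/2} + z_β)/C)² + 3.
(1.960 + 0.524) / 0.2877 = 2.484 / 0.2877 = 8.634.
n = 8.634² + 3 = 74.55 + 3 = 77.5.
Round up.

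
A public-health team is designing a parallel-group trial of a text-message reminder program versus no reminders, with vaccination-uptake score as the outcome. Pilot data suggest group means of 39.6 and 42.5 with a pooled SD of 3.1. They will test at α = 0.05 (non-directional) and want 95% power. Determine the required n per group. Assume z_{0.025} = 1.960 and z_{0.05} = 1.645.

n = 30 per group

Cohen's d = |M₁ − M₂| / SD_pooled = |39.6 − 42.5| / 3.1 = 2.9 / 3.1 = 0.935.
For two independent groups with equal n: n = 2·((z_{α/2} + z_β) / d)².
z_{α/2} + z_β = 1.960 + 1.645 = 3.605.
n = 2 × (3.605 / 0.935)² = 2 × 3.856² = 2 × 14.87 = 29.7.
Round up to the next whole participant.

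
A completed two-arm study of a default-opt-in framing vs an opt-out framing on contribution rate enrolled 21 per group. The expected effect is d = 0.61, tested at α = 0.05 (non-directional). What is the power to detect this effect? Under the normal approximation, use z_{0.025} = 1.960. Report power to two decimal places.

power ≈ 0.51

For two equal groups, power = Φ(d·√(n/2) − z_{α/2}).
d·√(n/2) = 0.61 × √(21/2) = 0.61 × 3.240 = 1.977.
z_β = 1.977 − 1.960 = 0.017.
Power = Φ(0.017) = 0.507.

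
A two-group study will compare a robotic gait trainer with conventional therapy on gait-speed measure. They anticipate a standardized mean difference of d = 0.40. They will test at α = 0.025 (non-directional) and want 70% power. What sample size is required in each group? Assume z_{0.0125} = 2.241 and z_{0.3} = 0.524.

n = 96 per group

For two independent groups with equal n: n = 2·((z_{α/2} + z_β) / d)².
z_{α/2} + z_β = 2.241 + 0.524 = 2.765.
n = 2 × (2.765 / 0.40)² = 2 × 6.912² = 2 × 47.78 = 95.6.
Round up to the next whole participant.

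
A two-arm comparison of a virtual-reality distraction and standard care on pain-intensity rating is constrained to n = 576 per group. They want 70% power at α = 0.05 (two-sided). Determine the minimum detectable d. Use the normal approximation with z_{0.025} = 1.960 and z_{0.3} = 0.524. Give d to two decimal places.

d_min ≈ 0.15

For two independent groups of n = 576 each: d_min = (z_{α/2} + z_β)·√(2/n).
z-sum = 1.960 + 0.524 = 2.484.
d_min = 2.484 × √(2/576) = 2.484 × 0.0589 = 0.146.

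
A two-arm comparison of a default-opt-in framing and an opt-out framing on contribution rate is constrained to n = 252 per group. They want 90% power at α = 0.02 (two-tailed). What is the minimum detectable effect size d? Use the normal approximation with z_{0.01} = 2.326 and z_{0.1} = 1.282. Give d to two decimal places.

For two independent groups of n = 252 each: d_min = (z_{α/2} + z_β)·√(2/n).
z-sum = 2.326 + 1.282 = 3.608.
d_min = 3.608 × √(2/252) = 3.608 × 0.0891 = 0.321.

d_min ≈ 0.32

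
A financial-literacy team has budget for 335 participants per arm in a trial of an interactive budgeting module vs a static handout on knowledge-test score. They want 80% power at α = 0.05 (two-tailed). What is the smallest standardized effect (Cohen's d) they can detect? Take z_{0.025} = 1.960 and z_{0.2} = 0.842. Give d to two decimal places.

For two independent groups of n = 335 each: d_min = (z_{α/2} + z_β)·√(2/n).
z-sum = 1.960 + 0.842 = 2.802.
d_min = 2.802 × √(2/335) = 2.802 × 0.0773 = 0.217.

d_min ≈ 0.22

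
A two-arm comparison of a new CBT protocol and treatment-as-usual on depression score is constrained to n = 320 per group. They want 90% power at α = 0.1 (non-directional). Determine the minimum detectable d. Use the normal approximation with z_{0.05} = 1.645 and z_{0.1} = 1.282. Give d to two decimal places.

d_min ≈ 0.23

For two independent groups of n = 320 each: d_min = (z_{α/2} + z_β)·√(2/n).
z-sum = 1.645 + 1.282 = 2.927.
d_min = 2.927 × √(2/320) = 2.927 × 0.0791 = 0.231.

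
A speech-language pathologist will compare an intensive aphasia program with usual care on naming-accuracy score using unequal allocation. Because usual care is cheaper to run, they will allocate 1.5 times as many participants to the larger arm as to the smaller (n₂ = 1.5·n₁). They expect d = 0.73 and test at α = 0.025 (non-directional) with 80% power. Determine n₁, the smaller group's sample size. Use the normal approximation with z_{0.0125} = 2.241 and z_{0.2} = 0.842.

n₁ = 30

With allocation ratio k = n₂/n₁ = 1.5, Var(x̄₁−x̄₂) = σ²(1/n₁ + 1/(k·n₁)) = σ²·(k+1)/(k·n₁).
So n₁ = (1 + 1/k)·((z_{α/2} + z_β)/d)² = 1.667 × (3.083/0.73)².
n₁ = 1.667 × 17.84 = 29.7.
Round up: n₁ = 30, giving n₂ = 1.5 × 30 = 45.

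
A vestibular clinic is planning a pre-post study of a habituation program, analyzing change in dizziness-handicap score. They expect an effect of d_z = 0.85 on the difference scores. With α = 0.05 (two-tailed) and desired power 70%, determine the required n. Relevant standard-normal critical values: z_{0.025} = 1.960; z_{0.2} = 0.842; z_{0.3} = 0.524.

For a paired (one-sample on differences) test: n = ((z_{α/2} + z_β) / d)².
z_{α/2} + z_β = 1.960 + 0.524 = 2.484.
n = (2.484 / 0.85)² = 2.922² = 8.54.
Round up.

n = 9 pairs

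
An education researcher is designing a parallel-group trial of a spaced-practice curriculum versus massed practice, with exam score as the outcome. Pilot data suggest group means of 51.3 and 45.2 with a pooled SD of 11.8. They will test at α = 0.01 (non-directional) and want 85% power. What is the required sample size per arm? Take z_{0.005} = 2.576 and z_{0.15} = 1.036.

n = 98 per group

Cohen's d = |M₁ − M₂| / SD_pooled = |51.3 − 45.2| / 11.8 = 6.1 / 11.8 = 0.517.
For two independent groups with equal n: n = 2·((z_{α/2} + z_β) / d)².
z_{α/2} + z_β = 2.576 + 1.036 = 3.612.
n = 2 × (3.612 / 0.517)² = 2 × 6.986² = 2 × 48.81 = 97.6.
Round up to the next whole participant.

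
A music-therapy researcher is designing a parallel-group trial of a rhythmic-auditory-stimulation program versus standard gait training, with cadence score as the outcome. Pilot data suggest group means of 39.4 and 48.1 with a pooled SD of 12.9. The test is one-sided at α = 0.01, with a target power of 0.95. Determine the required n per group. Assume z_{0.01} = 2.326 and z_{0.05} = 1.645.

n = 70 per group

Cohen's d = |M₁ − M₂| / SD_pooled = |39.4 − 48.1| / 12.9 = 8.7 / 12.9 = 0.674.
For two independent groups with equal n: n = 2·((z_{α} + z_β) / d)².
z_{α} + z_β = 2.326 + 1.645 = 3.971.
n = 2 × (3.971 / 0.674)² = 2 × 5.892² = 2 × 34.71 = 69.4.
Round up to the next whole participant.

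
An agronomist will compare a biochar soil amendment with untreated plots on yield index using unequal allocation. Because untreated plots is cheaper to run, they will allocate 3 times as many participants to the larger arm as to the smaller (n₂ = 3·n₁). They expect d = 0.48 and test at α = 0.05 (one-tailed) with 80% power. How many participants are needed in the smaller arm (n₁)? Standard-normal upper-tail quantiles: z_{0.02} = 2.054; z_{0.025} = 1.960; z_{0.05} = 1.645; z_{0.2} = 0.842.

With allocation ratio k = n₂/n₁ = 3, Var(x̄₁−x̄₂) = σ²(1/n₁ + 1/(k·n₁)) = σ²·(k+1)/(k·n₁).
So n₁ = (1 + 1/k)·((z_{α} + z_β)/d)² = 1.333 × (2.487/0.48)².
n₁ = 1.333 × 26.85 = 35.8.
Round up: n₁ = 36, giving n₂ = 3 × 36 = 108.

n₁ = 36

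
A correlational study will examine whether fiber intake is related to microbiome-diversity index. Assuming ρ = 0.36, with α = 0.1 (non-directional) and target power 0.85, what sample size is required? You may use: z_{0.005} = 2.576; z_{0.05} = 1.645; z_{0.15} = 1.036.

Fisher's z: C = ½·ln((1+r)/(1−r)) = ½·ln(2.1250) = 0.3769.
n = ((z_{α/2} + z_β)/C)² + 3.
(1.645 + 1.036) / 0.3769 = 2.681 / 0.3769 = 7.113.
n = 7.113² + 3 = 50.60 + 3 = 53.6.
Round up.

n = 54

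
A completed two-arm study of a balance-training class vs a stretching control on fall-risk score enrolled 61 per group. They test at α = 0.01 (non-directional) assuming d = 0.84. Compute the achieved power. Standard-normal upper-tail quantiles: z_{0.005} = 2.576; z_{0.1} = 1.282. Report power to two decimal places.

For two equal groups, power = Φ(d·√(n/2) − z_{α/2}).
d·√(n/2) = 0.84 × √(61/2) = 0.84 × 5.523 = 4.639.
z_β = 4.639 − 2.576 = 2.063.
Power = Φ(2.063) = 0.980.

power ≈ 0.98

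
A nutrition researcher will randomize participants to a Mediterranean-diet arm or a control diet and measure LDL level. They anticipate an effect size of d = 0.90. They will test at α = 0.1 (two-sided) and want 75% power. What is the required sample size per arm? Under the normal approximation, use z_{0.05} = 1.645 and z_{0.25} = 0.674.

n = 14 per group

For two independent groups with equal n: n = 2·((z_{α/2} + z_β) / d)².
z_{α/2} + z_β = 1.645 + 0.674 = 2.319.
n = 2 × (2.319 / 0.90)² = 2 × 2.577² = 2 × 6.64 = 13.3.
Round up to the next whole participant.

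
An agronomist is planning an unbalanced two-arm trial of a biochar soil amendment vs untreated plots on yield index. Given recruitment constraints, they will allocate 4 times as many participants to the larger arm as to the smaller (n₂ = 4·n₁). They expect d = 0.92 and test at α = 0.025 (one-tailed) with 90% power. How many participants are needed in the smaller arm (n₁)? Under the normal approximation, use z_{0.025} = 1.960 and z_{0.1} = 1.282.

n₁ = 16

With allocation ratio k = n₂/n₁ = 4, Var(x̄₁−x̄₂) = σ²(1/n₁ + 1/(k·n₁)) = σ²·(k+1)/(k·n₁).
So n₁ = (1 + 1/k)·((z_{α} + z_β)/d)² = 1.250 × (3.242/0.92)².
n₁ = 1.250 × 12.42 = 15.5.
Round up: n₁ = 16, giving n₂ = 4 × 16 = 64.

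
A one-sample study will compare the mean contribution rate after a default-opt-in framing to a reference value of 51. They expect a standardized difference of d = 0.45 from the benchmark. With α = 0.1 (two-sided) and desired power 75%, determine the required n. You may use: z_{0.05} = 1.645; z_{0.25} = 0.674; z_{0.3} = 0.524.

For a one-sample test: n = ((z_{α/2} + z_β) / d)².
z_{α/2} + z_β = 1.645 + 0.674 = 2.319.
n = (2.319 / 0.45)² = 5.153² = 26.56.
Round up.

n = 27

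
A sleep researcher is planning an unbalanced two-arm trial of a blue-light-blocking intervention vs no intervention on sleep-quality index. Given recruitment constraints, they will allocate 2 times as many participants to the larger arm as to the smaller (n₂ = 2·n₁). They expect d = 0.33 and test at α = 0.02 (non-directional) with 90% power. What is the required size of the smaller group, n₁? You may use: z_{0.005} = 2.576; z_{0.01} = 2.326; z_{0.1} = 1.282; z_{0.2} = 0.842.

n₁ = 180

With allocation ratio k = n₂/n₁ = 2, Var(x̄₁−x̄₂) = σ²(1/n₁ + 1/(k·n₁)) = σ²·(k+1)/(k·n₁).
So n₁ = (1 + 1/k)·((z_{α/2} + z_β)/d)² = 1.500 × (3.608/0.33)².
n₁ = 1.500 × 119.54 = 179.3.
Round up: n₁ = 180, giving n₂ = 2 × 180 = 360.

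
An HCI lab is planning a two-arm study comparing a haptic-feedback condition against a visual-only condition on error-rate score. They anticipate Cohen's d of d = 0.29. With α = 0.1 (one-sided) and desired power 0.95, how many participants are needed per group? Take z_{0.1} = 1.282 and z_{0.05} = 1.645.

n = 204 per group

For two independent groups with equal n: n = 2·((z_{α} + z_β) / d)².
z_{α} + z_β = 1.282 + 1.645 = 2.927.
n = 2 × (2.927 / 0.29)² = 2 × 10.093² = 2 × 101.87 = 203.7.
Round up to the next whole participant.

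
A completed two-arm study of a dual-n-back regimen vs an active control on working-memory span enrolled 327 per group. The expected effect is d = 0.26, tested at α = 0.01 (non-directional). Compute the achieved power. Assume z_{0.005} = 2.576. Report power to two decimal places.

For two equal groups, power = Φ(d·√(n/2) − z_{α/2}).
d·√(n/2) = 0.26 × √(327/2) = 0.26 × 12.787 = 3.325.
z_β = 3.325 − 2.576 = 0.749.
Power = Φ(0.749) = 0.773.

power ≈ 0.77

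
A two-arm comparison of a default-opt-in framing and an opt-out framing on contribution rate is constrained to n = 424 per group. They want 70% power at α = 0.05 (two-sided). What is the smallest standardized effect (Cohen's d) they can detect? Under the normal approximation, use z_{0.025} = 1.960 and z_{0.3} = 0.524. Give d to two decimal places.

For two independent groups of n = 424 each: d_min = (z_{α/2} + z_β)·√(2/n).
z-sum = 1.960 + 0.524 = 2.484.
d_min = 2.484 × √(2/424) = 2.484 × 0.0687 = 0.171.

d_min ≈ 0.17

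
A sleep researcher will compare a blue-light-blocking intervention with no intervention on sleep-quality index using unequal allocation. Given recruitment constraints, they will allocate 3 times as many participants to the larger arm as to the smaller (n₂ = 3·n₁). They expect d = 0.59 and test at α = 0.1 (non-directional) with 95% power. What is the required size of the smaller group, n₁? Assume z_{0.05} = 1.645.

With allocation ratio k = n₂/n₁ = 3, Var(x̄₁−x̄₂) = σ²(1/n₁ + 1/(k·n₁)) = σ²·(k+1)/(k·n₁).
So n₁ = (1 + 1/k)·((z_{α/2} + z_β)/d)² = 1.333 × (3.290/0.59)².
n₁ = 1.333 × 31.09 = 41.5.
Round up: n₁ = 42, giving n₂ = 3 × 42 = 126.

n₁ = 42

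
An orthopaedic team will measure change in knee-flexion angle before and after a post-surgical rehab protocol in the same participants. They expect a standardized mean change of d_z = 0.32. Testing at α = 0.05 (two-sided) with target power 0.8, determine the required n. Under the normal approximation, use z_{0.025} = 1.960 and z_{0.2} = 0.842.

For a paired (one-sample on differences) test: n = ((z_{α/2} + z_β) / d)².
z_{α/2} + z_β = 1.960 + 0.842 = 2.802.
n = (2.802 / 0.32)² = 8.756² = 76.67.
Round up.

n = 77 pairs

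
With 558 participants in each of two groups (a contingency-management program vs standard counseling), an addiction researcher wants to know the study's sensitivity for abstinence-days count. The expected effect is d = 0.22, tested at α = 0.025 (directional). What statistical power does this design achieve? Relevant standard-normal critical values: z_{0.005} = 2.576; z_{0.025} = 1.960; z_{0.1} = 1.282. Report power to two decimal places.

For two equal groups, power = Φ(d·√(n/2) − z_{α}).
d·√(n/2) = 0.22 × √(558/2) = 0.22 × 16.703 = 3.675.
z_β = 3.675 − 1.960 = 1.715.
Power = Φ(1.715) = 0.957.

power ≈ 0.96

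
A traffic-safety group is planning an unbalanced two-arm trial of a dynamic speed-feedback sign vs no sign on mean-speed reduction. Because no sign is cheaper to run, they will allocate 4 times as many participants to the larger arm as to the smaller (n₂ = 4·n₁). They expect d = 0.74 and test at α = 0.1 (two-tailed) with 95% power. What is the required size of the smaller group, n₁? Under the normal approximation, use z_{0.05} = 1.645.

With allocation ratio k = n₂/n₁ = 4, Var(x̄₁−x̄₂) = σ²(1/n₁ + 1/(k·n₁)) = σ²·(k+1)/(k·n₁).
So n₁ = (1 + 1/k)·((z_{α/2} + z_β)/d)² = 1.250 × (3.290/0.74)².
n₁ = 1.250 × 19.77 = 24.7.
Round up: n₁ = 25, giving n₂ = 4 × 25 = 100.

n₁ = 25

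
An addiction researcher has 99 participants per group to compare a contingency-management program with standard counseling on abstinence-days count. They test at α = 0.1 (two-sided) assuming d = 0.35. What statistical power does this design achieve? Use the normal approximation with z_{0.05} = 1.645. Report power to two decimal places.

For two equal groups, power = Φ(d·√(n/2) − z_{α/2}).
d·√(n/2) = 0.35 × √(99/2) = 0.35 × 7.036 = 2.462.
z_β = 2.462 − 1.645 = 0.817.
Power = Φ(0.817) = 0.793.

power ≈ 0.79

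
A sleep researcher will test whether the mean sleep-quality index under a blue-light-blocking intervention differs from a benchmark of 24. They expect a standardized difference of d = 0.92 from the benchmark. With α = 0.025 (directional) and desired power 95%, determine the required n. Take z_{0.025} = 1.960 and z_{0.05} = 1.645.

n = 16

For a one-sample test: n = ((z_{α} + z_β) / d)².
z_{α} + z_β = 1.960 + 1.645 = 3.605.
n = (3.605 / 0.92)² = 3.918² = 15.35.
Round up.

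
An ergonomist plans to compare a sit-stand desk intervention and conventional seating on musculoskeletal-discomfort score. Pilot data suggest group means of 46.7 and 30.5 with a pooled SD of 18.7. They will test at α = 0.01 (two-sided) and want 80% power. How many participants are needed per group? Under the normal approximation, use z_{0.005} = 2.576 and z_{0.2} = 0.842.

n = 32 per group

Cohen's d = |M₁ − M₂| / SD_pooled = |46.7 − 30.5| / 18.7 = 16.2 / 18.7 = 0.866.
For two independent groups with equal n: n = 2·((z_{α/2} + z_β) / d)².
z_{α/2} + z_β = 2.576 + 0.842 = 3.418.
n = 2 × (3.418 / 0.866)² = 2 × 3.947² = 2 × 15.58 = 31.2.
Round up to the next whole participant.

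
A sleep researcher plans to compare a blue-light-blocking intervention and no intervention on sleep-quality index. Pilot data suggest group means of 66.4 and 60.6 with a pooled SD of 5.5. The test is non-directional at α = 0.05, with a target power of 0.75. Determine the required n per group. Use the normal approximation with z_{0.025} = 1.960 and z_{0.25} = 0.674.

Cohen's d = |M₁ − M₂| / SD_pooled = |66.4 − 60.6| / 5.5 = 5.8 / 5.5 = 1.055.
For two independent groups with equal n: n = 2·((z_{α/2} + z_β) / d)².
z_{α/2} + z_β = 1.960 + 0.674 = 2.634.
n = 2 × (2.634 / 1.055)² = 2 × 2.497² = 2 × 6.23 = 12.5.
Round up to the next whole participant.

n = 13 per group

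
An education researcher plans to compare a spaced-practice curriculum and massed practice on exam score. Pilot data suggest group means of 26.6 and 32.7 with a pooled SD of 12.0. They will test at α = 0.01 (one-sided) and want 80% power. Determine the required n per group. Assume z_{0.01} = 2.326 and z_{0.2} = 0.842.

n = 78 per group

Cohen's d = |M₁ − M₂| / SD_pooled = |26.6 − 32.7| / 12.0 = 6.1 / 12.0 = 0.508.
For two independent groups with equal n: n = 2·((z_{α} + z_β) / d)².
z_{α} + z_β = 2.326 + 0.842 = 3.168.
n = 2 × (3.168 / 0.508)² = 2 × 6.236² = 2 × 38.89 = 77.8.
Round up to the next whole participant.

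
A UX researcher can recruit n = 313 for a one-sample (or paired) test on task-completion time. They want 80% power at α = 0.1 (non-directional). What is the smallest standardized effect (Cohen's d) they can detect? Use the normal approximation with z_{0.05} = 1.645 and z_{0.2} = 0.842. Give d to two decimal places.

For a single sample (or paired design) of n = 313: d_min = (z_{α/2} + z_β)/√n.
z-sum = 1.645 + 0.842 = 2.487.
d_min = 2.487 / √313 = 2.487 / 17.692 = 0.141.

d_min ≈ 0.14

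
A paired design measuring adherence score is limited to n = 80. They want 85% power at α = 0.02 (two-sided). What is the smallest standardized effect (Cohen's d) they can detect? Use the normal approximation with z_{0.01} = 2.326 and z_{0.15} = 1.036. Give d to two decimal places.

d_min ≈ 0.38

For a single sample (or paired design) of n = 80: d_min = (z_{α/2} + z_β)/√n.
z-sum = 2.326 + 1.036 = 3.362.
d_min = 3.362 / √80 = 3.362 / 8.944 = 0.376.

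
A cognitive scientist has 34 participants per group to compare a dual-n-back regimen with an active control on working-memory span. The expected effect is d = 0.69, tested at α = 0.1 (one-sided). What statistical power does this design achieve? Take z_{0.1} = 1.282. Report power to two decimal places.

power ≈ 0.94

For two equal groups, power = Φ(d·√(n/2) − z_{α}).
d·√(n/2) = 0.69 × √(34/2) = 0.69 × 4.123 = 2.845.
z_β = 2.845 − 1.282 = 1.563.
Power = Φ(1.563) = 0.941.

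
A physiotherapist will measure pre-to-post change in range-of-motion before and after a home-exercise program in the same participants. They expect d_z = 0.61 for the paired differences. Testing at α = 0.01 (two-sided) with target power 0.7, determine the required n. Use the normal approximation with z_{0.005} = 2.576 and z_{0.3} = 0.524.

For a paired (one-sample on differences) test: n = ((z_{α/2} + z_β) / d)².
z_{α/2} + z_β = 2.576 + 0.524 = 3.100.
n = (3.100 / 0.61)² = 5.082² = 25.83.
Round up.

n = 26 pairs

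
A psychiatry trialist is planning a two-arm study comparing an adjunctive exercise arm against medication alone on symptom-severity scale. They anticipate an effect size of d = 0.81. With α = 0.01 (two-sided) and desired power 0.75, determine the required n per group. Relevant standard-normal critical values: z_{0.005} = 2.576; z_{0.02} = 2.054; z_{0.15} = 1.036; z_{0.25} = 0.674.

n = 33 per group

For two independent groups with equal n: n = 2·((z_{α/2} + z_β) / d)².
z_{α/2} + z_β = 2.576 + 0.674 = 3.250.
n = 2 × (3.250 / 0.81)² = 2 × 4.012² = 2 × 16.10 = 32.2.
Round up to the next whole participant.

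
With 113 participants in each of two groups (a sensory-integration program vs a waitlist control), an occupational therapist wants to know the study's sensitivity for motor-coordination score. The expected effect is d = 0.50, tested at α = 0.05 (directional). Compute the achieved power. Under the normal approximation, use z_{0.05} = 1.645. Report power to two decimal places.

power ≈ 0.98

For two equal groups, power = Φ(d·√(n/2) − z_{α}).
d·√(n/2) = 0.50 × √(113/2) = 0.50 × 7.517 = 3.758.
z_β = 3.758 − 1.645 = 2.113.
Power = Φ(2.113) = 0.983.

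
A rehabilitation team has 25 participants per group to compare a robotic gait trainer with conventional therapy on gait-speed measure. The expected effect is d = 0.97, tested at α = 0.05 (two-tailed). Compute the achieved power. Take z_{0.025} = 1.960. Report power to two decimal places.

power ≈ 0.93

For two equal groups, power = Φ(d·√(n/2) − z_{α/2}).
d·√(n/2) = 0.97 × √(25/2) = 0.97 × 3.536 = 3.429.
z_β = 3.429 − 1.960 = 1.469.
Power = Φ(1.469) = 0.929.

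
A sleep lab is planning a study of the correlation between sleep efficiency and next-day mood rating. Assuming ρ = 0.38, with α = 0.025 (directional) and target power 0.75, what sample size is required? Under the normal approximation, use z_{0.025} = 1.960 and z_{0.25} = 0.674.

Fisher's z: C = ½·ln((1+r)/(1−r)) = ½·ln(2.2258) = 0.4001.
n = ((z_{α} + z_β)/C)² + 3.
(1.960 + 0.674) / 0.4001 = 2.634 / 0.4001 = 6.583.
n = 6.583² + 3 = 43.34 + 3 = 46.3.
Round up.

n = 47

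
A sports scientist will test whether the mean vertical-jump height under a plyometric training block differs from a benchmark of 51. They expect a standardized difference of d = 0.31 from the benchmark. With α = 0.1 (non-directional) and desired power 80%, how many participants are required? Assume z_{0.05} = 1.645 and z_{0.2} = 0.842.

n = 65

For a one-sample test: n = ((z_{α/2} + z_β) / d)².
z_{α/2} + z_β = 1.645 + 0.842 = 2.487.
n = (2.487 / 0.31)² = 8.023² = 64.36.
Round up.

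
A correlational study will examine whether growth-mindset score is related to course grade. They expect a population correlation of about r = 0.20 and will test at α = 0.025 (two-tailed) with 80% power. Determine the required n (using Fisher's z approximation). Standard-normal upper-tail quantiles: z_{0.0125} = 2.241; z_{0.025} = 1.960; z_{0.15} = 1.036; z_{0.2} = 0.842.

Fisher's z: C = ½·ln((1+r)/(1−r)) = ½·ln(1.5000) = 0.2027.
n = ((z_{α/2} + z_β)/C)² + 3.
(2.241 + 0.842) / 0.2027 = 3.083 / 0.2027 = 15.210.
n = 15.210² + 3 = 231.33 + 3 = 234.3.
Round up.

n = 235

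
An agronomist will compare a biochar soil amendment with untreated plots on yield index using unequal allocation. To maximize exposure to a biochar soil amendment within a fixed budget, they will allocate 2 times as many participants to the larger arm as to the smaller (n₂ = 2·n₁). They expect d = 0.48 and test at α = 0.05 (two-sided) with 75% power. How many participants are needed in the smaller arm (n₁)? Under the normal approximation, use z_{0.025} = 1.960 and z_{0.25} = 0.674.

With allocation ratio k = n₂/n₁ = 2, Var(x̄₁−x̄₂) = σ²(1/n₁ + 1/(k·n₁)) = σ²·(k+1)/(k·n₁).
So n₁ = (1 + 1/k)·((z_{α/2} + z_β)/d)² = 1.500 × (2.634/0.48)².
n₁ = 1.500 × 30.11 = 45.2.
Round up: n₁ = 46, giving n₂ = 2 × 46 = 92.

n₁ = 46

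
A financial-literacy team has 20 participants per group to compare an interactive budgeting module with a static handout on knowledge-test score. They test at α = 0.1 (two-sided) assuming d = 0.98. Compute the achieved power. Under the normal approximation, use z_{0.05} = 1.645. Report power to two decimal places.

power ≈ 0.93

For two equal groups, power = Φ(d·√(n/2) − z_{α/2}).
d·√(n/2) = 0.98 × √(20/2) = 0.98 × 3.162 = 3.099.
z_β = 3.099 − 1.645 = 1.454.
Power = Φ(1.454) = 0.927.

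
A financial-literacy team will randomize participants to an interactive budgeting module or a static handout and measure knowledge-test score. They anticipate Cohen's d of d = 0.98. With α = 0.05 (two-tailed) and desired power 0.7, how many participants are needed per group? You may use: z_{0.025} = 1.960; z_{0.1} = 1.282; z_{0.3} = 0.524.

For two independent groups with equal n: n = 2·((z_{α/2} + z_β) / d)².
z_{α/2} + z_β = 1.960 + 0.524 = 2.484.
n = 2 × (2.484 / 0.98)² = 2 × 2.535² = 2 × 6.42 = 12.8.
Round up to the next whole participant.

n = 13 per group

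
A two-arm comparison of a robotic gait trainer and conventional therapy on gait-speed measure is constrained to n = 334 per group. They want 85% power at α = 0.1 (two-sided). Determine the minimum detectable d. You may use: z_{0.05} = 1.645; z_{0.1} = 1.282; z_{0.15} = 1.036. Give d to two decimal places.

For two independent groups of n = 334 each: d_min = (z_{α/2} + z_β)·√(2/n).
z-sum = 1.645 + 1.036 = 2.681.
d_min = 2.681 × √(2/334) = 2.681 × 0.0774 = 0.207.

d_min ≈ 0.21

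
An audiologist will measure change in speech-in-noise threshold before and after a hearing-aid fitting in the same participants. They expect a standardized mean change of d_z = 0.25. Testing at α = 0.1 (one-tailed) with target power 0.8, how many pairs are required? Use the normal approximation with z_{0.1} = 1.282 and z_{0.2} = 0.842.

For a paired (one-sample on differences) test: n = ((z_{α} + z_β) / d)².
z_{α} + z_β = 1.282 + 0.842 = 2.124.
n = (2.124 / 0.25)² = 8.496² = 72.18.
Round up.

n = 73 pairs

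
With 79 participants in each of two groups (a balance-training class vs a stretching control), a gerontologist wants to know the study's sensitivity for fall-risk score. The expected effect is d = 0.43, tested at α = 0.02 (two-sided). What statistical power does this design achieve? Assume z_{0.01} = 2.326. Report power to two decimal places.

power ≈ 0.65

For two equal groups, power = Φ(d·√(n/2) − z_{α/2}).
d·√(n/2) = 0.43 × √(79/2) = 0.43 × 6.285 = 2.703.
z_β = 2.703 − 2.326 = 0.377.
Power = Φ(0.377) = 0.647.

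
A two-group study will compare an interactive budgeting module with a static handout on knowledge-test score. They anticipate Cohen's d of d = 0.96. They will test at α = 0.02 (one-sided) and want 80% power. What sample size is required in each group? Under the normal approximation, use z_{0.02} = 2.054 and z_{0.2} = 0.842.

n = 19 per group

For two independent groups with equal n: n = 2·((z_{α} + z_β) / d)².
z_{α} + z_β = 2.054 + 0.842 = 2.896.
n = 2 × (2.896 / 0.96)² = 2 × 3.017² = 2 × 9.10 = 18.2.
Round up to the next whole participant.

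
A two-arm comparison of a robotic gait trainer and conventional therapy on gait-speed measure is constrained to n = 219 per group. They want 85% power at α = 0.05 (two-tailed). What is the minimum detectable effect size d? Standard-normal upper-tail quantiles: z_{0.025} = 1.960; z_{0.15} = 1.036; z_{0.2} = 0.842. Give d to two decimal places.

d_min ≈ 0.29

For two independent groups of n = 219 each: d_min = (z_{α/2} + z_β)·√(2/n).
z-sum = 1.960 + 1.036 = 2.996.
d_min = 2.996 × √(2/219) = 2.996 × 0.0956 = 0.286.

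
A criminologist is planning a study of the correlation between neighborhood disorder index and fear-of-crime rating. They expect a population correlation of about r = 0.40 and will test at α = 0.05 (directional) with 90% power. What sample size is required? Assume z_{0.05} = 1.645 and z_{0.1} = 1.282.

n = 51

Fisher's z: C = ½·ln((1+r)/(1−r)) = ½·ln(2.3333) = 0.4236.
n = ((z_{α} + z_β)/C)² + 3.
(1.645 + 1.282) / 0.4236 = 2.927 / 0.4236 = 6.910.
n = 6.910² + 3 = 47.75 + 3 = 50.7.
Round up.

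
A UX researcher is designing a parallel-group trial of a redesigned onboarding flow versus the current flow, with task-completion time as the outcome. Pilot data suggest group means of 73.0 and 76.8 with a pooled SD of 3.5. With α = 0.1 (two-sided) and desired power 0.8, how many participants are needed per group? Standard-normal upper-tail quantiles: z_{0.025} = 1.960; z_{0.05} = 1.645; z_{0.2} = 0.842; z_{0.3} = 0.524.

Cohen's d = |M₁ − M₂| / SD_pooled = |73.0 − 76.8| / 3.5 = 3.8 / 3.5 = 1.086.
For two independent groups with equal n: n = 2·((z_{α/2} + z_β) / d)².
z_{α/2} + z_β = 1.645 + 0.842 = 2.487.
n = 2 × (2.487 / 1.086)² = 2 × 2.290² = 2 × 5.24 = 10.5.
Round up to the next whole participant.

n = 11 per group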